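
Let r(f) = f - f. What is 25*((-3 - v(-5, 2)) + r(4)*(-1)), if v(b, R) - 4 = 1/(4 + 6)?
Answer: -355/2 ≈ -177.50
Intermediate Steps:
r(f) = 0
v(b, R) = 41/10 (v(b, R) = 4 + 1/(4 + 6) = 4 + 1/10 = 4 + ⅒ = 41/10)
25*((-3 - v(-5, 2)) + r(4)*(-1)) = 25*((-3 - 1*41/10) + 0*(-1)) = 25*((-3 - 41/10) + 0) = 25*(-71/10 + 0) = 25*(-71/10) = -355/2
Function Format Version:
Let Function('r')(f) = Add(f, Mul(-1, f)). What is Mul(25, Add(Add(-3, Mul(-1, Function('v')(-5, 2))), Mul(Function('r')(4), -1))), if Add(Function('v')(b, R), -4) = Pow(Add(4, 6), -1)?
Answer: Rational(-355, 2) ≈ -177.50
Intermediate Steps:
Function('r')(f) = 0
Function('v')(b, R) = Rational(41, 10) (Function('v')(b, R) = Add(4, Pow(Add(4, 6), -1)) = Add(4, Pow(10, -1)) = Add(4, Rational(1, 10)) = Rational(41, 10))
Mul(25, Add(Add(-3, Mul(-1, Function('v')(-5, 2))), Mul(Function('r')(4), -1))) = Mul(25, Add(Add(-3, Mul(-1, Rational(41, 10))), Mul(0, -1))) = Mul(25, Add(Add(-3, Rational(-41, 10)), 0)) = Mul(25, Add(Rational(-71, 10), 0)) = Mul(25, Rational(-71, 10)) = Rational(-355, 2)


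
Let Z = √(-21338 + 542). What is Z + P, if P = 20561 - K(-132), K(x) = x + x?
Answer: 20825 + 2*I*√5199 ≈ 20825.0 + 144.21*I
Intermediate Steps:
K(x) = 2*x
Z = 2*I*√5199 (Z = √(-20796) = 2*I*√5199 ≈ 144.21*I)
P = 20825 (P = 20561 - 2*(-132) = 20561 - 1*(-264) = 20561 + 264 = 20825)
Z + P = 2*I*√5199 + 20825 = 20825 + 2*I*√5199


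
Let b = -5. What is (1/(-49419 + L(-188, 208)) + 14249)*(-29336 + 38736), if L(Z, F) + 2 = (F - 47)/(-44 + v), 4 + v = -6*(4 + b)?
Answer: 39719950933000/296549 ≈ 1.3394e+8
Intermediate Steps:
v = 2 (v = -4 - 6*(4 - 5) = -4 - 6*(-1) = -4 + 6 = 2)
L(Z, F) = -37/42 - F/42 (L(Z, F) = -2 + (F - 47)/(-44 + 2) = -2 + (-47 + F)/(-42) = -2 + (-47 + F)*(-1/42) = -2 + (47/42 - F/42) = -37/42 - F/42)
(1/(-49419 + L(-188, 208)) + 14249)*(-29336 + 38736) = (1/(-49419 + (-37/42 - 1/42*208)) + 14249)*(-29336 + 38736) = (1/(-49419 + (-37/42 - 104/21)) + 14249)*9400 = (1/(-49419 - 35/6) + 14249)*9400 = (1/(-296549/6) + 14249)*9400 = (-6/296549 + 14249)*9400 = (4225526695/296549)*9400 = 39719950933000/296549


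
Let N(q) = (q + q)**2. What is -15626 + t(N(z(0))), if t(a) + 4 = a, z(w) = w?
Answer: -15630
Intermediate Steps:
N(q) = 4*q**2 (N(q) = (2*q)**2 = 4*q**2)
t(a) = -4 + a
-15626 + t(N(z(0))) = -15626 + (-4 + 4*0**2) = -15626 + (-4 + 4*0) = -15626 + (-4 + 0) = -15626 - 4 = -15630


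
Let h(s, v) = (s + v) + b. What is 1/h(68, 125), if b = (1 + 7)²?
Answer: 1/257 ≈ 0.0038911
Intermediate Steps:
b = 64 (b = 8² = 64)
h(s, v) = 64 + s + v (h(s, v) = (s + v) + 64 = 64 + s + v)
1/h(68, 125) = 1/(64 + 68 + 125) = 1/257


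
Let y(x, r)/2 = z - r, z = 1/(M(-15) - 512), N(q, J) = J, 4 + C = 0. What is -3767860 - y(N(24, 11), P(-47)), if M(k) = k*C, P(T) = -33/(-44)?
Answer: -425768010/113 ≈ -3.7679e+6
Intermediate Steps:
C = -4 (C = -4 + 0 = -4)
P(T) = 3/4 (P(T) = -33*(-1/44) = 3/4)
M(k) = -4*k (M(k) = k*(-4) = -4*k)
z = -1/452 (z = 1/(-4*(-15) - 512) = 1/(60 - 512) = 1/(-452) = -1/452 ≈ -0.0022124)
y(x, r) = -1/226 - 2*r (y(x, r) = 2*(-1/452 - r) = -1/226 - 2*r)
-3767860 - y(N(24, 11), P(-47)) = -3767860 - (-1/226 - 2*3/4) = -3767860 - (-1/226 - 3/2) = -3767860 - 1*(-170/113) = -3767860 + 170/113 = -425768010/113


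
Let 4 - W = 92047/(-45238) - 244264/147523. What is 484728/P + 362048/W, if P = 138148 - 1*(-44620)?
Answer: 55203157952708908811/1172540023575414 ≈ 47080.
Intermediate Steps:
P = 182768 (P = 138148 + 44620 = 182768)
W = 51323646309/6673645474 (W = 4 - (92047/(-45238) - 244264/147523) = 4 - (92047*(-1/45238) - 244264*1/147523) = 4 - (-92047/45238 - 244264/147523) = 4 - 1*(-24629064413/6673645474) = 4 + 24629064413/6673645474 = 51323646309/6673645474 ≈ 7.6905)
484728/P + 362048/W = 484728/182768 + 362048/(51323646309/6673645474) = 484728*(1/182768) + 362048*(6673645474/51323646309) = 60591/22846 + 2416179996570752/51323646309 = 55203157952708908811/1172540023575414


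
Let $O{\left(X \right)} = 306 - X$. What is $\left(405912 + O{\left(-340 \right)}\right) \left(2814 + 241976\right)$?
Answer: $99521332820$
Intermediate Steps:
$\left(405912 + O{\left(-340 \right)}\right) \left(2814 + 241976\right) = \left(405912 + \left(306 - -340\right)\right) \left(2814 + 241976\right) = \left(405912 + \left(306 + 340\right)\right) 244790 = \left(405912 + 646\right) 244790 = 406558 \cdot 244790 = 99521332820$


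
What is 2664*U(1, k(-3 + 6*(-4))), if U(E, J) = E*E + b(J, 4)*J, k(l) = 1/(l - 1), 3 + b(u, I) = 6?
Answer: 16650/7 ≈ 2378.6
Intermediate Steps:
b(u, I) = 3 (b(u, I) = -3 + 6 = 3)
k(l) = 1/(-1 + l)
U(E, J) = E² + 3*J (U(E, J) = E*E + 3*J = E² + 3*J)
2664*U(1, k(-3 + 6*(-4))) = 2664*(1² + 3/(-1 + (-3 + 6*(-4)))) = 2664*(1 + 3/(-1 + (-3 - 24))) = 2664*(1 + 3/(-1 - 27)) = 2664*(1 + 3/(-28)) = 2664*(1 + 3*(-1/28)) = 2664*(1 - 3/28) = 2664*(25/28) = 16650/7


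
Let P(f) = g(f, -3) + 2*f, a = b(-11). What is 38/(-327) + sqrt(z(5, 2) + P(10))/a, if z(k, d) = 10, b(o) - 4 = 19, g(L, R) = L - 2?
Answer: -38/327 + sqrt(38)/23 ≈ 0.15181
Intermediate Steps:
g(L, R) = -2 + L
b(o) = 23 (b(o) = 4 + 19 = 23)
a = 23
P(f) = -2 + 3*f (P(f) = (-2 + f) + 2*f = -2 + 3*f)
38/(-327) + sqrt(z(5, 2) + P(10))/a = 38/(-327) + sqrt(10 + (-2 + 3*10))/23 = 38*(-1/327) + sqrt(10 + (-2 + 30))*(1/23) = -38/327 + sqrt(10 + 28)*(1/23) = -38/327 + sqrt(38)*(1/23) = -38/327 + sqrt(38)/23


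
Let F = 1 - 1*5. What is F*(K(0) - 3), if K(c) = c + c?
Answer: 12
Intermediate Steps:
F = -4 (F = 1 - 5 = -4)
K(c) = 2*c
F*(K(0) - 3) = -4*(2*0 - 3) = -4*(0 - 3) = -4*(-3) = 12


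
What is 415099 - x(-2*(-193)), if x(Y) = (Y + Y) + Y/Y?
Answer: 414326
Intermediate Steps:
x(Y) = 1 + 2*Y (x(Y) = 2*Y + 1 = 1 + 2*Y)
415099 - x(-2*(-193)) = 415099 - (1 + 2*(-2*(-193))) = 415099 - (1 + 2*386) = 415099 - (1 + 772) = 415099 - 1*773 = 415099 - 773 = 414326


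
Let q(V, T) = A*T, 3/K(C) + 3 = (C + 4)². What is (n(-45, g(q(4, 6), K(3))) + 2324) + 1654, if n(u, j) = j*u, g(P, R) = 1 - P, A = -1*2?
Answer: 3393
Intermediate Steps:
K(C) = 3/(-3 + (4 + C)²) (K(C) = 3/(-3 + (C + 4)²) = 3/(-3 + (4 + C)²))
A = -2
q(V, T) = -2*T
(n(-45, g(q(4, 6), K(3))) + 2324) + 1654 = ((1 - (-2)*6)*(-45) + 2324) + 1654 = ((1 - 1*(-12))*(-45) + 2324) + 1654 = ((1 + 12)*(-45) + 2324) + 1654 = (13*(-45) + 2324) + 1654 = (-585 + 2324) + 1654 = 1739 + 1654 = 3393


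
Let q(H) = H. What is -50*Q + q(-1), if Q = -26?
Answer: 1299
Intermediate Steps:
-50*Q + q(-1) = -50*(-26) - 1 = 1300 - 1 = 1299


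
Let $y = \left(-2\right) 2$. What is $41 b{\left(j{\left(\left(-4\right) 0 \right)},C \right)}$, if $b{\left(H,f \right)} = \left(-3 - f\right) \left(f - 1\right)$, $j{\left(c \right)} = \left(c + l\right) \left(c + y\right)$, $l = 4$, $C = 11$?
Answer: $-5740$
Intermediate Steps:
$y = -4$
$j{\left(c \right)} = \left(-4 + c\right) \left(4 + c\right)$ ($j{\left(c \right)} = \left(c + 4\right) \left(c - 4\right) = \left(4 + c\right) \left(-4 + c\right) = \left(-4 + c\right) \left(4 + c\right)$)
$b{\left(H,f \right)} = \left(-1 + f\right) \left(-3 - f\right)$ ($b{\left(H,f \right)} = \left(-3 - f\right) \left(-1 + f\right) = \left(-1 + f\right) \left(-3 - f\right)$)
$41 b{\left(j{\left(\left(-4\right) 0 \right)},C \right)} = 41 \left(3 - 11^{2} - 22\right) = 41 \left(3 - 121 - 22\right) = 41 \left(-140\right) = -5740$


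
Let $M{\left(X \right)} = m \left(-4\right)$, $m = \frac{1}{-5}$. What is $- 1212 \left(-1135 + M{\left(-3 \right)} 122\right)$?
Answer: $\frac{6286644}{5} \approx 1.2573 \cdot 10^{6}$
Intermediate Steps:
$m = - \frac{1}{5} \approx -0.2$
$M{\left(X \right)} = \frac{4}{5}$ ($M{\left(X \right)} = \left(- \frac{1}{5}\right) \left(-4\right) = \frac{4}{5}$)
$- 1212 \left(-1135 + M{\left(-3 \right)} 122\right) = - 1212 \left(-1135 + \frac{4}{5} \cdot 122\right) = - 1212 \left(-1135 + \frac{488}{5}\right) = \left(-1212\right) \left(- \frac{5187}{5}\right) = \frac{6286644}{5}$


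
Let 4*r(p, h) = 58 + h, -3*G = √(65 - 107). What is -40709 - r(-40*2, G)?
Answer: -81447/2 + I*√42/12 ≈ -40724.0 + 0.54006*I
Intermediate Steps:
G = -I*√42/3 (G = -√(65 - 107)/3 = -I*√42/3 ≈ -2.1602*I)
r(p, h) = 29/2 + h/4 (r(p, h) = (58 + h)/4 = 29/2 + h/4)
-40709 - r(-40*2, G) = -40709 - (29/2 + (-I*√42/3)/4) = -40709 - (29/2 - I*√42/12) = -40709 + (-29/2 + I*√42/12) = -81447/2 + I*√42/12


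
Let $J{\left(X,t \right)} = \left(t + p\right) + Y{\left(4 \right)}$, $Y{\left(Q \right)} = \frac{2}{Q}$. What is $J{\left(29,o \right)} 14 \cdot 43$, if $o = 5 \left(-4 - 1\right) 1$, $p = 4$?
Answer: $-12341$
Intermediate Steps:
$o = -25$ ($o = 5 \left(\left(-5\right) 1\right) = 5 \left(-5\right) = -25$)
$J{\left(X,t \right)} = \frac{9}{2} + t$ ($J{\left(X,t \right)} = \left(t + 4\right) + \frac{2}{4} = \left(4 + t\right) + 2 \cdot \frac{1}{4} = \left(4 + t\right) + \frac{1}{2} = \frac{9}{2} + t$)
$J{\left(29,o \right)} 14 \cdot 43 = \left(\frac{9}{2} - 25\right) 14 \cdot 43 = \left(- \frac{41}{2}\right) 602 = -12341$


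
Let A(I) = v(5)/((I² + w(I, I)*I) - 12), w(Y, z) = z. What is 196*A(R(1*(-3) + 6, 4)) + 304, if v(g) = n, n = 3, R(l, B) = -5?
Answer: 6070/19 ≈ 319.47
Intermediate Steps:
v(g) = 3
A(I) = 3/(-12 + 2*I²) (A(I) = 3/((I² + I*I) - 12) = 3/((I² + I²) - 12) = 3/(2*I² - 12) = 3/(-12 + 2*I²))
196*A(R(1*(-3) + 6, 4)) + 304 = 196*(3/(2*(-6 + (-5)²))) + 304 = 196*(3/(2*(-6 + 25))) + 304 = 196*((3/2)/19) + 304 = 196*((3/2)*(1/19)) + 304 = 196*(3/38) + 304 = 294/19 + 304 = 6070/19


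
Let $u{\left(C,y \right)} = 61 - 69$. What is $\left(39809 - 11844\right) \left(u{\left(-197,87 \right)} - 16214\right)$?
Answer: $-453648230$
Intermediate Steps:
$u{\left(C,y \right)} = -8$ ($u{\left(C,y \right)} = 61 - 69 = -8$)
$\left(39809 - 11844\right) \left(u{\left(-197,87 \right)} - 16214\right) = \left(39809 - 11844\right) \left(-8 - 16214\right) = 27965 \left(-16222\right) = -453648230$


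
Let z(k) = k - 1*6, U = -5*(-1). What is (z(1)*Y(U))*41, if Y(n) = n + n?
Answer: -2050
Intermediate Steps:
U = 5
z(k) = -6 + k (z(k) = k - 6 = -6 + k)
Y(n) = 2*n
(z(1)*Y(U))*41 = ((-6 + 1)*(2*5))*41 = -5*10*41 = -50*41 = -2050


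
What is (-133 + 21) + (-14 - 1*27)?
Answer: -153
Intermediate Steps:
(-133 + 21) + (-14 - 1*27) = -112 + (-14 - 27) = -112 - 41 = -153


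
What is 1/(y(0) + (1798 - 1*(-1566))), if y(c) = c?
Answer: 1/3364 ≈ 0.00029727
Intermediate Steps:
1/(y(0) + (1798 - 1*(-1566))) = 1/(0 + (1798 - 1*(-1566))) = 1/(0 + (1798 + 1566)) = 1/(0 + 3364) = 1/3364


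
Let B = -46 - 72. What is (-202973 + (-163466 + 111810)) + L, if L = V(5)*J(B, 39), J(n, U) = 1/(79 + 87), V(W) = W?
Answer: -42268409/166 ≈ -2.5463e+5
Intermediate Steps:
B = -118
J(n, U) = 1/166
L = 5/166 (L = 5*(1/166) = 5/166 ≈ 0.030120)
(-202973 + (-163466 + 111810)) + L = (-202973 + (-163466 + 111810)) + 5/166 = (-202973 - 51656) + 5/166 = -254629 + 5/166 = -42268409/166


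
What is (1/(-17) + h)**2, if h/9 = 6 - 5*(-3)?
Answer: 10316944/289 ≈ 35699.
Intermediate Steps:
h = 189 (h = 9*(6 - 5*(-3)) = 9*(6 + 15) = 9*21 = 189)
(1/(-17) + h)**2 = (1/(-17) + 189)**2 = (-1/17 + 189)**2 = (3212/17)**2 = 10316944/289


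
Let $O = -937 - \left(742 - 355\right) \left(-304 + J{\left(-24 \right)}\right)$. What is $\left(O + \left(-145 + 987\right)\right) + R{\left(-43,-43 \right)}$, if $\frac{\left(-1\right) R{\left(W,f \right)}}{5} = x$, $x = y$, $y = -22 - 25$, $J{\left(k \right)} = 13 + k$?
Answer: $122045$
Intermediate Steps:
$y = -47$
$x = -47$
$R{\left(W,f \right)} = 235$ ($R{\left(W,f \right)} = \left(-5\right) \left(-47\right) = 235$)
$O = 120968$ ($O = -937 - \left(742 - 355\right) \left(-304 + \left(13 - 24\right)\right) = -937 - 387 \left(-304 - 11\right) = -937 - 387 \left(-315\right) = -937 - -121905 = -937 + 121905 = 120968$)
$\left(O + \left(-145 + 987\right)\right) + R{\left(-43,-43 \right)} = \left(120968 + \left(-145 + 987\right)\right) + 235 = \left(120968 + 842\right) + 235 = 121810 + 235 = 122045$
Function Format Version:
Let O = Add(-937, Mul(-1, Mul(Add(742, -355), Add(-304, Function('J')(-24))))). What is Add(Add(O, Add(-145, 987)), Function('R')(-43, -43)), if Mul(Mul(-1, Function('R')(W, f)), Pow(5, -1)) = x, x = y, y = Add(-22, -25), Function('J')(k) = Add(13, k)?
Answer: 122045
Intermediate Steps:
y = -47
x = -47
Function('R')(W, f) = 235 (Function('R')(W, f) = Mul(-5, -47) = 235)
O = 120968 (O = Add(-937, Mul(-1, Mul(Add(742, -355), Add(-304, Add(13, -24))))) = Add(-937, Mul(-1, Mul(387, Add(-304, -11)))) = Add(-937, Mul(-1, Mul(387, -315))) = Add(-937, Mul(-1, -121905)) = Add(-937, 121905) = 120968)
Add(Add(O, Add(-145, 987)), Function('R')(-43, -43)) = Add(Add(120968, Add(-145, 987)), 235) = Add(Add(120968, 842), 235) = Add(121810, 235) = 122045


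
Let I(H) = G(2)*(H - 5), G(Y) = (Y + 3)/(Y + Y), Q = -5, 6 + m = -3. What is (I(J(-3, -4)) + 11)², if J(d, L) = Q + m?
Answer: 2601/16 ≈ 162.56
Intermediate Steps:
m = -9 (m = -6 - 3 = -9)
J(d, L) = -14 (J(d, L) = -5 - 9 = -14)
G(Y) = (3 + Y)/(2*Y) (G(Y) = (3 + Y)/((2*Y)) = (3 + Y)*(1/(2*Y)) = (3 + Y)/(2*Y))
I(H) = -25/4 + 5*H/4 (I(H) = ((½)*(3 + 2)/2)*(H - 5) = ((½)*(½)*5)*(-5 + H) = 5*(-5 + H)/4 = -25/4 + 5*H/4)
(I(J(-3, -4)) + 11)² = ((-25/4 + (5/4)*(-14)) + 11)² = ((-25/4 - 35/2) + 11)² = (-95/4 + 11)² = (-51/4)² = 2601/16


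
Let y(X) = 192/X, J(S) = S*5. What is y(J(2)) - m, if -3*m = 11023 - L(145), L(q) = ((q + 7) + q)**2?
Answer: -385642/15 ≈ -25709.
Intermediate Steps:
J(S) = 5*S
L(q) = (7 + 2*q)**2 (L(q) = ((7 + q) + q)**2 = (7 + 2*q)**2)
m = 77186/3 (m = -(11023 - (7 + 2*145)**2)/3 = -(11023 - (7 + 290)**2)/3 = -(11023 - 1*297**2)/3 = -(11023 - 1*88209)/3 = -(11023 - 88209)/3 = -1/3*(-77186) = 77186/3 ≈ 25729.)
y(J(2)) - m = 192/((5*2)) - 1*77186/3 = 192/10 - 77186/3 = 192*(1/10) - 77186/3 = 96/5 - 77186/3 = -385642/15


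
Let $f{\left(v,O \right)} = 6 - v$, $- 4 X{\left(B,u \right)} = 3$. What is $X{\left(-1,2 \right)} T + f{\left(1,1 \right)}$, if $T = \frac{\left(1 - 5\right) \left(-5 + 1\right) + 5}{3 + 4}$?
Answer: $\frac{11}{4} \approx 2.75$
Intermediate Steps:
$X{\left(B,u \right)} = - \frac{3}{4}$ ($X{\left(B,u \right)} = \left(- \frac{1}{4}\right) 3 = - \frac{3}{4}$)
$T = 3$ ($T = \frac{\left(-4\right) \left(-4\right) + 5}{7} = \left(16 + 5\right) \frac{1}{7} = 21 \cdot \frac{1}{7} = 3$)
$X{\left(-1,2 \right)} T + f{\left(1,1 \right)} = \left(- \frac{3}{4}\right) 3 + \left(6 - 1\right) = - \frac{9}{4} + \left(6 - 1\right) = - \frac{9}{4} + 5 = \frac{11}{4}$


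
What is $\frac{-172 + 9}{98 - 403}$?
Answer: $\frac{163}{305} \approx 0.53443$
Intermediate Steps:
$\frac{-172 + 9}{98 - 403} = - \frac{163}{-305} = \left(-163\right) \left(- \frac{1}{305}\right) = \frac{163}{305}$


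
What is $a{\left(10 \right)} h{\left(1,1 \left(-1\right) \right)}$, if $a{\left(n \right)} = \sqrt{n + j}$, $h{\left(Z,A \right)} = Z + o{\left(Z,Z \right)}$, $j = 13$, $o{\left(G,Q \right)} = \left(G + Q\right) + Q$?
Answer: $4 \sqrt{23} \approx 19.183$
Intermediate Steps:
$o{\left(G,Q \right)} = G + 2 Q$
$h{\left(Z,A \right)} = 4 Z$ ($h{\left(Z,A \right)} = Z + \left(Z + 2 Z\right) = Z + 3 Z = 4 Z$)
$a{\left(n \right)} = \sqrt{13 + n}$ ($a{\left(n \right)} = \sqrt{n + 13} = \sqrt{13 + n}$)
$a{\left(10 \right)} h{\left(1,1 \left(-1\right) \right)} = \sqrt{13 + 10} \cdot 4 \cdot 1 = \sqrt{23} \cdot 4 = 4 \sqrt{23}$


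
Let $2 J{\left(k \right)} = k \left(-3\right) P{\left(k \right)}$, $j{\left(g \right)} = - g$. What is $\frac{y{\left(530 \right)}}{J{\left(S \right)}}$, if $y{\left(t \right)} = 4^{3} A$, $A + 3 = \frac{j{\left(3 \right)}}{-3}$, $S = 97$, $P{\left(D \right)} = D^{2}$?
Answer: $\frac{256}{2738019} \approx 9.3498 \cdot 10^{-5}$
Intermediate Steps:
$A = -2$ ($A = -3 + \frac{\left(-1\right) 3}{-3} = -3 - -1 = -3 + 1 = -2$)
$y{\left(t \right)} = -128$ ($y{\left(t \right)} = 4^{3} \left(-2\right) = 64 \left(-2\right) = -128$)
$J{\left(k \right)} = - \frac{3 k^{3}}{2}$ ($J{\left(k \right)} = \frac{k \left(-3\right) k^{2}}{2} = \frac{- 3 k k^{2}}{2} = \frac{\left(-3\right) k^{3}}{2} = - \frac{3 k^{3}}{2}$)
$\frac{y{\left(530 \right)}}{J{\left(S \right)}} = - \frac{128}{\left(- \frac{3}{2}\right) 97^{3}} = - \frac{128}{\left(- \frac{3}{2}\right) 912673} = - \frac{128}{- \frac{2738019}{2}} = \left(-128\right) \left(- \frac{2}{2738019}\right) = \frac{256}{2738019}$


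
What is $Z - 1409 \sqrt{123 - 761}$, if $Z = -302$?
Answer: $-302 - 1409 i \sqrt{638} \approx -302.0 - 35589.0 i$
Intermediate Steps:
$Z - 1409 \sqrt{123 - 761} = -302 - 1409 \sqrt{123 - 761} = -302 - 1409 \sqrt{-638} = -302 - 1409 i \sqrt{638}$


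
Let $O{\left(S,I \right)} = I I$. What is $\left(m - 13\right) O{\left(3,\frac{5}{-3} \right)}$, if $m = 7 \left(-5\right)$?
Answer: $- \frac{400}{3} \approx -133.33$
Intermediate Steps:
$O{\left(S,I \right)} = I^{2}$
$m = -35$
$\left(m - 13\right) O{\left(3,\frac{5}{-3} \right)} = \left(-35 - 13\right) \left(\frac{5}{-3}\right)^{2} = - 48 \left(5 \left(- \frac{1}{3}\right)\right)^{2} = - 48 \left(- \frac{5}{3}\right)^{2} = \left(-48\right) \frac{25}{9} = - \frac{400}{3}$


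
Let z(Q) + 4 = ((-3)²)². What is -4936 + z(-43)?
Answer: -4859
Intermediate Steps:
z(Q) = 77 (z(Q) = -4 + ((-3)²)² = -4 + 9² = -4 + 81 = 77)
-4936 + z(-43) = -4936 + 77 = -4859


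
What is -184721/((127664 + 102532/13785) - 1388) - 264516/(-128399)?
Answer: 133521485064057/223519186635608 ≈ 0.59736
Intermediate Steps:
-184721/((127664 + 102532/13785) - 1388) - 264516/(-128399) = -184721/((127664 + 102532*(1/13785)) - 1388) - 264516*(-1/128399) = -184721/((127664 + 102532/13785) - 1388) + 264516/128399 = -184721/(1759950772/13785 - 1388) + 264516/128399 = -184721/1740817192/13785 + 264516/128399 = -184721*13785/1740817192 + 264516/128399 = -2546378985/1740817192 + 264516/128399 = 133521485064057/223519186635608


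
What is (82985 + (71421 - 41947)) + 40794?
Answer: 153253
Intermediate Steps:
(82985 + (71421 - 41947)) + 40794 = (82985 + 29474) + 40794 = 112459 + 40794 = 153253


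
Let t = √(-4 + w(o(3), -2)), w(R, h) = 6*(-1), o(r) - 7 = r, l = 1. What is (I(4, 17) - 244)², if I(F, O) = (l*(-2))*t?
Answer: 59496 + 976*I*√10 ≈ 59496.0 + 3086.4*I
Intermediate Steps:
o(r) = 7 + r
w(R, h) = -6
t = I*√10 (t = √(-4 - 6) = √(-10) = I*√10 ≈ 3.1623*I)
I(F, O) = -2*I*√10 (I(F, O) = (1*(-2))*(I*√10) = -2*I*√10)
(I(4, 17) - 244)² = (-2*I*√10 - 244)² = (-244 - 2*I*√10)²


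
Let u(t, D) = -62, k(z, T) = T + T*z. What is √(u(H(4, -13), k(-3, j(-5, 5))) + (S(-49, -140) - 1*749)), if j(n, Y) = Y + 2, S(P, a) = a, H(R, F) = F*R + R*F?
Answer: I*√951 ≈ 30.838*I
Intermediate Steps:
H(R, F) = 2*F*R (H(R, F) = F*R + F*R = 2*F*R)
j(n, Y) = 2 + Y
√(u(H(4, -13), k(-3, j(-5, 5))) + (S(-49, -140) - 1*749)) = √(-62 + (-140 - 1*749)) = √(-62 + (-140 - 749)) = √(-62 - 889) = √(-951) = I*√951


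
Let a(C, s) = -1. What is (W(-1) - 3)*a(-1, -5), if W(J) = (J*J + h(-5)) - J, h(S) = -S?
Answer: -4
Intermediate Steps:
W(J) = 5 + J² - J (W(J) = (J*J - 1*(-5)) - J = (J² + 5) - J = (5 + J²) - J = 5 + J² - J)
(W(-1) - 3)*a(-1, -5) = ((5 + (-1)² - 1*(-1)) - 3)*(-1) = ((5 + 1 + 1) - 3)*(-1) = (7 - 3)*(-1) = 4*(-1) = -4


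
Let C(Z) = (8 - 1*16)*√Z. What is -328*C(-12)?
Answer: 5248*I*√3 ≈ 9089.8*I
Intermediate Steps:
C(Z) = -8*√Z (C(Z) = (8 - 16)*√Z = -8*√Z)
-328*C(-12) = -(-2624)*√(-12) = -(-2624)*2*I*√3 = -(-5248)*I*√3 = 5248*I*√3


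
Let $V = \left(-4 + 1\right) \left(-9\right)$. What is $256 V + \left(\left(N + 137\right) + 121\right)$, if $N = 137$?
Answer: $7307$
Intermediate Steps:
$V = 27$ ($V = \left(-3\right) \left(-9\right) = 27$)
$256 V + \left(\left(N + 137\right) + 121\right) = 256 \cdot 27 + \left(\left(137 + 137\right) + 121\right) = 6912 + \left(274 + 121\right) = 6912 + 395 = 7307$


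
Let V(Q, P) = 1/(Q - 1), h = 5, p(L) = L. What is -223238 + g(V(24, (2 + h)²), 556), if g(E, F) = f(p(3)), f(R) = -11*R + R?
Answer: -223268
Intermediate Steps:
f(R) = -10*R
V(Q, P) = 1/(-1 + Q)
g(E, F) = -30 (g(E, F) = -10*3 = -30)
-223238 + g(V(24, (2 + h)²), 556) = -223238 - 30 = -223268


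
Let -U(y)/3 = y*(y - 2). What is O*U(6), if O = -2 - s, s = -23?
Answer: -1512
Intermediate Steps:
U(y) = -3*y*(-2 + y) (U(y) = -3*y*(y - 2) = -3*y*(-2 + y))
O = 21 (O = -2 - 1*(-23) = -2 + 23 = 21)
O*U(6) = 21*(3*6*(2 - 1*6)) = 21*(3*6*(2 - 6)) = 21*(3*6*(-4)) = 21*(-72) = -1512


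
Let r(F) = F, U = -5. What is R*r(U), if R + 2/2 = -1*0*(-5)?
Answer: 5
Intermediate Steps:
R = -1 (R = -1 - 1*0*(-5) = -1 + 0*(-5) = -1 + 0 = -1)
R*r(U) = -1*(-5) = 5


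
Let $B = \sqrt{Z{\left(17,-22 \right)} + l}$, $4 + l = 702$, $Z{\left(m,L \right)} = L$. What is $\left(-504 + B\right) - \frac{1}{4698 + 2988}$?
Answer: $- \frac{3673909}{7686} \approx -478.0$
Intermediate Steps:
$l = 698$ ($l = -4 + 702 = 698$)
$B = 26$ ($B = \sqrt{-22 + 698} = \sqrt{676} = 26$)
$\left(-504 + B\right) - \frac{1}{4698 + 2988} = \left(-504 + 26\right) - \frac{1}{4698 + 2988} = -478 - \frac{1}{7686} = - \frac{3673909}{7686}$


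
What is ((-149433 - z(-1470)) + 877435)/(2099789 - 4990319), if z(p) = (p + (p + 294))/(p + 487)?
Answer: -71562332/284139099 ≈ -0.25186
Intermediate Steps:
z(p) = (294 + 2*p)/(487 + p) (z(p) = (p + (294 + p))/(487 + p) = (294 + 2*p)/(487 + p))
((-149433 - z(-1470)) + 877435)/(2099789 - 4990319) = ((-149433 - 2*(147 - 1470)/(487 - 1470)) + 877435)/(2099789 - 4990319) = ((-149433 - 2*(-1323)/(-983)) + 877435)/(-2890530) = ((-149433 - 2*(-1)*(-1323)/983) + 877435)*(-1/2890530) = ((-149433 - 1*2646/983) + 877435)*(-1/2890530) = ((-149433 - 2646/983) + 877435)*(-1/2890530) = (-146895285/983 + 877435)*(-1/2890530) = (715623320/983)*(-1/2890530) = -71562332/284139099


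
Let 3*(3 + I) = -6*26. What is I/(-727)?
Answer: 55/727 ≈ 0.075653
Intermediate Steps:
I = -55 (I = -3 + (-6*26)/3 = -3 + (1/3)*(-156) = -3 - 52 = -55)
I/(-727) = -55/(-727) = -55*(-1/727) = 55/727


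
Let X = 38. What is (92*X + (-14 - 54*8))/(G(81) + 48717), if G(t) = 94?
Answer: 3050/48811 ≈ 0.062486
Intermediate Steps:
(92*X + (-14 - 54*8))/(G(81) + 48717) = (92*38 + (-14 - 54*8))/(94 + 48717) = (3496 + (-14 - 432))/48811 = (3496 - 446)*(1/48811) = 3050*(1/48811) = 3050/48811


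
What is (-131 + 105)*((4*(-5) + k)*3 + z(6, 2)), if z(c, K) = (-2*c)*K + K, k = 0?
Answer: 2132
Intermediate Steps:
z(c, K) = K - 2*K*c (z(c, K) = -2*K*c + K = K - 2*K*c)
(-131 + 105)*((4*(-5) + k)*3 + z(6, 2)) = (-131 + 105)*((4*(-5) + 0)*3 + 2*(1 - 2*6)) = -26*((-20 + 0)*3 + 2*(1 - 12)) = -26*(-20*3 + 2*(-11)) = -26*(-60 - 22) = -26*(-82) = 2132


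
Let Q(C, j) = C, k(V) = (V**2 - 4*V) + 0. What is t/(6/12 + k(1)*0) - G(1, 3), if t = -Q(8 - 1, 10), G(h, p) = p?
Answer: -17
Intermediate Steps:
k(V) = V**2 - 4*V
t = -7 (t = -(8 - 1) = -1*7 = -7)
t/(6/12 + k(1)*0) - G(1, 3) = -7/(6/12 + (1*(-4 + 1))*0) - 1*3 = -7/(6*(1/12) + (1*(-3))*0) - 3 = -7/(1/2 - 3*0) - 3 = -7/(1/2 + 0) - 3 = -7/1/2 - 3 = -7*2 - 3 = -14 - 3 = -17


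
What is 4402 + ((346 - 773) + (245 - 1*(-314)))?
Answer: 4534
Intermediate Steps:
4402 + ((346 - 773) + (245 - 1*(-314))) = 4402 + (-427 + (245 + 314)) = 4402 + (-427 + 559) = 4402 + 132 = 4534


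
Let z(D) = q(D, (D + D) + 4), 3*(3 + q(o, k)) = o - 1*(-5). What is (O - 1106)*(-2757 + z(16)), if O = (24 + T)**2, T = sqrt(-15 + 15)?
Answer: 1459090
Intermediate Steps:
T = 0 (T = sqrt(0) = 0)
O = 576 (O = (24 + 0)**2 = 24**2 = 576)
q(o, k) = -4/3 + o/3 (q(o, k) = -3 + (o - 1*(-5))/3 = -3 + (o + 5)/3 = -3 + (5 + o)/3 = -3 + (5/3 + o/3) = -4/3 + o/3)
z(D) = -4/3 + D/3
(O - 1106)*(-2757 + z(16)) = (576 - 1106)*(-2757 + (-4/3 + (1/3)*16)) = -530*(-2757 + (-4/3 + 16/3)) = -530*(-2757 + 4) = -530*(-2753) = 1459090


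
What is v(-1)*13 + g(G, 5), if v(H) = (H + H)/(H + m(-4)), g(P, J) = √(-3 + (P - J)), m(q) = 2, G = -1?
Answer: -26 + 3*I ≈ -26.0 + 3.0*I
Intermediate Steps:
g(P, J) = √(-3 + P - J)
v(H) = 2*H/(2 + H) (v(H) = (H + H)/(H + 2) = (2*H)/(2 + H) = 2*H/(2 + H))
v(-1)*13 + g(G, 5) = (2*(-1)/(2 - 1))*13 + √(-3 - 1 - 1*5) = (2*(-1)/1)*13 + √(-3 - 1 - 5) = (2*(-1)*1)*13 + √(-9) = -2*13 + 3*I = -26 + 3*I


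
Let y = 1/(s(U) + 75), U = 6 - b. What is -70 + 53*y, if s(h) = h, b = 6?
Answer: -5197/75 ≈ -69.293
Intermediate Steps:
U = 0 (U = 6 - 1*6 = 6 - 6 = 0)
y = 1/75 (y = 1/(0 + 75) = 1/75 ≈ 0.013333)
-70 + 53*y = -70 + 53*(1/75) = -70 + 53/75 = -5197/75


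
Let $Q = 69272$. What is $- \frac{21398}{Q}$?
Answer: $- \frac{10699}{34636} \approx -0.3089$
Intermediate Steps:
$- \frac{21398}{Q} = - \frac{21398}{69272} = \left(-21398\right) \frac{1}{69272} = - \frac{10699}{34636}$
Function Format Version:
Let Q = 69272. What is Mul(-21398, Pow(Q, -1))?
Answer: Rational(-10699, 34636) ≈ -0.30890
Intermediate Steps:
Mul(-21398, Pow(Q, -1)) = Mul(-21398, Pow(69272, -1)) = Mul(-21398, Rational(1, 69272)) = Rational(-10699, 34636)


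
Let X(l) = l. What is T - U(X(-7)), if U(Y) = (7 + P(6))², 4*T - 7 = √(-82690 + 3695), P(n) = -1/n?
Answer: -809/18 + I*√78995/4 ≈ -44.944 + 70.265*I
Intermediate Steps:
T = 7/4 + I*√78995/4 (T = 7/4 + √(-82690 + 3695)/4 = 7/4 + √(-78995)/4 = 7/4 + (I*√78995)/4 = 7/4 + I*√78995/4 ≈ 1.75 + 70.265*I)
U(Y) = 1681/36 (U(Y) = (7 - 1/6)² = (7 - 1*⅙)² = (7 - ⅙)² = (41/6)² = 1681/36)
T - U(X(-7)) = (7/4 + I*√78995/4) - 1*1681/36 = (7/4 + I*√78995/4) - 1681/36 = -809/18 + I*√78995/4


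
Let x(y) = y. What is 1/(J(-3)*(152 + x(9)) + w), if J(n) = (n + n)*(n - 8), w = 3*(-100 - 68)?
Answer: 1/10122 ≈ 9.8795e-5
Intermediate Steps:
w = -504 (w = 3*(-168) = -504)
J(n) = 2*n*(-8 + n) (J(n) = (2*n)*(-8 + n) = 2*n*(-8 + n))
1/(J(-3)*(152 + x(9)) + w) = 1/((2*(-3)*(-8 - 3))*(152 + 9) - 504) = 1/((2*(-3)*(-11))*161 - 504) = 1/(66*161 - 504) = 1/(10626 - 504) = 1/10122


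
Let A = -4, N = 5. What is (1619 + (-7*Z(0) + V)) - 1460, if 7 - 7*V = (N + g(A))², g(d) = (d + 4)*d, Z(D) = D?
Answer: 1095/7 ≈ 156.43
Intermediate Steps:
g(d) = d*(4 + d) (g(d) = (4 + d)*d = d*(4 + d))
V = -18/7 (V = 1 - (5 - 4*(4 - 4))²/7 = 1 - (5 - 4*0)²/7 = 1 - (5 + 0)²/7 = 1 - ⅐*5² = 1 - ⅐*25 = 1 - 25/7 = -18/7 ≈ -2.5714)
(1619 + (-7*Z(0) + V)) - 1460 = (1619 + (-7*0 - 18/7)) - 1460 = (1619 + (0 - 18/7)) - 1460 = (1619 - 18/7) - 1460 = 11315/7 - 1460 = 1095/7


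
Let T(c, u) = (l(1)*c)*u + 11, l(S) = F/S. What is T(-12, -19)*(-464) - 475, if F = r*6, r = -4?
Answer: 2533429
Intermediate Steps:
F = -24 (F = -4*6 = -24)
l(S) = -24/S
T(c, u) = 11 - 24*c*u (T(c, u) = ((-24/1)*c)*u + 11 = ((-24*1)*c)*u + 11 = (-24*c)*u + 11 = -24*c*u + 11 = 11 - 24*c*u)
T(-12, -19)*(-464) - 475 = (11 - 24*(-12)*(-19))*(-464) - 475 = (11 - 5472)*(-464) - 475 = -5461*(-464) - 475 = 2533904 - 475 = 2533429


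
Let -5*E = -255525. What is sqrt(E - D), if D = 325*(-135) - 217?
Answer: sqrt(95197) ≈ 308.54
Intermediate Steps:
E = 51105 (E = -1/5*(-255525) = 51105)
D = -44092 (D = -43875 - 217 = -44092)
sqrt(E - D) = sqrt(51105 - 1*(-44092)) = sqrt(51105 + 44092) = sqrt(95197)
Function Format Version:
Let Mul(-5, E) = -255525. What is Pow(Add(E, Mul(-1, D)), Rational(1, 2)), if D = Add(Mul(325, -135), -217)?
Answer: Pow(95197, Rational(1, 2)) ≈ 308.54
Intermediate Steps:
E = 51105 (E = Mul(Rational(-1, 5), -255525) = 51105)
D = -44092 (D = Add(-43875, -217) = -44092)
Pow(Add(E, Mul(-1, D)), Rational(1, 2)) = Pow(Add(51105, Mul(-1, -44092)), Rational(1, 2)) = Pow(Add(51105, 44092), Rational(1, 2)) = Pow(95197, Rational(1, 2))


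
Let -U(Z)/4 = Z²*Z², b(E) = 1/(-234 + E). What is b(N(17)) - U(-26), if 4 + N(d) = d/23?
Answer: 9974872105/5457 ≈ 1.8279e+6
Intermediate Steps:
N(d) = -4 + d/23
U(Z) = -4*Z⁴ (U(Z) = -4*Z²*Z² = -4*Z⁴)
b(N(17)) - U(-26) = 1/(-234 + (-4 + (1/23)*17)) - (-4)*(-26)⁴ = 1/(-234 + (-4 + 17/23)) - (-4)*456976 = 1/(-234 - 75/23) - 1*(-1827904) = 1/(-5457/23) + 1827904 = -23/5457 + 1827904 = 9974872105/5457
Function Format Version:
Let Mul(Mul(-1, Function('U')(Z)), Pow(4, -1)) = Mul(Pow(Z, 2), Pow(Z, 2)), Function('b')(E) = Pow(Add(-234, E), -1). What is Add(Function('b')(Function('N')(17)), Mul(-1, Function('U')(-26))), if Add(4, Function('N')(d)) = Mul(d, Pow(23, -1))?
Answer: Rational(9974872105, 5457) ≈ 1.8279e+6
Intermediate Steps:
Function('N')(d) = Add(-4, Mul(Rational(1, 23), d)) (Function('N')(d) = Add(-4, Mul(d, Pow(23, -1))) = Add(-4, Mul(d, Rational(1, 23))) = Add(-4, Mul(Rational(1, 23), d)))
Function('U')(Z) = Mul(-4, Pow(Z, 4)) (Function('U')(Z) = Mul(-4, Mul(Pow(Z, 2), Pow(Z, 2))) = Mul(-4, Pow(Z, 4)))
Add(Function('b')(Function('N')(17)), Mul(-1, Function('U')(-26))) = Add(Pow(Add(-234, Add(-4, Mul(Rational(1, 23), 17))), -1), Mul(-1, Mul(-4, Pow(-26, 4)))) = Add(Pow(Add(-234, Add(-4, Rational(17, 23))), -1), Mul(-1, Mul(-4, 456976))) = Add(Pow(Add(-234, Rational(-75, 23)), -1), Mul(-1, -1827904)) = Add(Pow(Rational(-5457, 23), -1), 1827904) = Add(Rational(-23, 5457), 1827904) = Rational(9974872105, 5457)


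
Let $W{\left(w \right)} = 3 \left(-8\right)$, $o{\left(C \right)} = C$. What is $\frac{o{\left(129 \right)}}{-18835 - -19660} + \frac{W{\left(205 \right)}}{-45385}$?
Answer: $\frac{391631}{2496175} \approx 0.15689$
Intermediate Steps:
$W{\left(w \right)} = -24$
$\frac{o{\left(129 \right)}}{-18835 - -19660} + \frac{W{\left(205 \right)}}{-45385} = \frac{129}{-18835 - -19660} - \frac{24}{-45385} = \frac{129}{-18835 + 19660} - - \frac{24}{45385} = \frac{129}{825} + \frac{24}{45385} = 129 \cdot \frac{1}{825} + \frac{24}{45385} = \frac{43}{275} + \frac{24}{45385} = \frac{391631}{2496175}$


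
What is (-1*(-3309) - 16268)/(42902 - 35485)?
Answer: -12959/7417 ≈ -1.7472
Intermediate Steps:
(-1*(-3309) - 16268)/(42902 - 35485) = (3309 - 16268)/7417 = -12959*1/7417 = -12959/7417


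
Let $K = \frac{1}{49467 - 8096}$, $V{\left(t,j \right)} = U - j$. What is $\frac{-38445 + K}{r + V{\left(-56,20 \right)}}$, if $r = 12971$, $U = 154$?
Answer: $- \frac{1590508094}{542166955} \approx -2.9336$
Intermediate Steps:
$V{\left(t,j \right)} = 154 - j$
$K = \frac{1}{41371} \approx 2.4172 \cdot 10^{-5}$
$\frac{-38445 + K}{r + V{\left(-56,20 \right)}} = \frac{-38445 + \frac{1}{41371}}{12971 + \left(154 - 20\right)} = - \frac{1590508094}{41371 \left(12971 + \left(154 - 20\right)\right)} = - \frac{1590508094}{41371 \left(12971 + 134\right)} = - \frac{1590508094}{41371 \cdot 13105} = \left(- \frac{1590508094}{41371}\right) \frac{1}{13105} = - \frac{1590508094}{542166955}$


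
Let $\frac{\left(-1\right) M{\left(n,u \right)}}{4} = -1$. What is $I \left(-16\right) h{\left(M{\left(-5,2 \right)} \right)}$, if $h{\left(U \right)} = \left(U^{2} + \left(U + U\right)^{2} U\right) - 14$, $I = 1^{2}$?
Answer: $-4128$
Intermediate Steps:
$M{\left(n,u \right)} = 4$ ($M{\left(n,u \right)} = \left(-4\right) \left(-1\right) = 4$)
$I = 1$
$h{\left(U \right)} = -14 + U^{2} + 4 U^{3}$ ($h{\left(U \right)} = \left(U^{2} + \left(2 U\right)^{2} U\right) - 14 = \left(U^{2} + 4 U^{2} U\right) - 14 = \left(U^{2} + 4 U^{3}\right) - 14 = -14 + U^{2} + 4 U^{3}$)
$I \left(-16\right) h{\left(M{\left(-5,2 \right)} \right)} = 1 \left(-16\right) \left(-14 + 4^{2} + 4 \cdot 4^{3}\right) = - 16 \left(-14 + 16 + 4 \cdot 64\right) = - 16 \left(-14 + 16 + 256\right) = \left(-16\right) 258 = -4128$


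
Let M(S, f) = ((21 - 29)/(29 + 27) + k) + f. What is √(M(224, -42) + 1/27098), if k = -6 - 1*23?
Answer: I*√2559774063742/189686 ≈ 8.4346*I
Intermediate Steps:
k = -29 (k = -6 - 23 = -29)
M(S, f) = -204/7 + f (M(S, f) = ((21 - 29)/(29 + 27) - 29) + f = (-8/56 - 29) + f = (-8*1/56 - 29) + f = (-⅐ - 29) + f = -204/7 + f)
√(M(224, -42) + 1/27098) = √((-204/7 - 42) + 1/27098) = √(-498/7 + 1/27098) = √(-13494797/189686) = I*√2559774063742/189686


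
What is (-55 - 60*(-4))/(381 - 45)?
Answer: 185/336 ≈ 0.55060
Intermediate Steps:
(-55 - 60*(-4))/(381 - 45) = (-55 - 10*(-24))/336 = (-55 + 240)*(1/336) = 185*(1/336) = 185/336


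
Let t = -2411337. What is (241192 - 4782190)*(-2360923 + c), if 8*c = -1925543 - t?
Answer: 20890395846705/2 ≈ 1.0445e+13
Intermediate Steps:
c = 242897/4 (c = (-1925543 - 1*(-2411337))/8 = (-1925543 + 2411337)/8 = (⅛)*485794 = 242897/4 ≈ 60724.)
(241192 - 4782190)*(-2360923 + c) = (241192 - 4782190)*(-2360923 + 242897/4) = -4540998*(-9200795/4) = 20890395846705/2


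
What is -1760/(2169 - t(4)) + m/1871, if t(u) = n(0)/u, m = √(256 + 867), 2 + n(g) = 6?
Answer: -220/271 + √1123/1871 ≈ -0.79390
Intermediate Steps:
n(g) = 4 (n(g) = -2 + 6 = 4)
m = √1123 ≈ 33.511
t(u) = 4/u
-1760/(2169 - t(4)) + m/1871 = -1760/(2169 - 4/4) + √1123/1871 = -1760/(2169 - 4/4) + √1123*(1/1871) = -1760/(2169 - 1*1) + √1123/1871 = -1760/(2169 - 1) + √1123/1871 = -1760/2168 + √1123/1871 = -1760*1/2168 + √1123/1871 = -220/271 + √1123/1871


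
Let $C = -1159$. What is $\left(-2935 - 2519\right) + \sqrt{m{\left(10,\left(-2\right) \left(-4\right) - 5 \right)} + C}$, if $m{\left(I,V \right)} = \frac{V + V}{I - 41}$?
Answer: $-5454 + \frac{i \sqrt{1113985}}{31} \approx -5454.0 + 34.047 i$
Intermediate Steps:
$m{\left(I,V \right)} = \frac{2 V}{-41 + I}$
$\left(-2935 - 2519\right) + \sqrt{m{\left(10,\left(-2\right) \left(-4\right) - 5 \right)} + C} = \left(-2935 - 2519\right) + \sqrt{\frac{2 \left(\left(-2\right) \left(-4\right) - 5\right)}{-41 + 10} - 1159} = -5454 + \sqrt{\frac{2 \left(8 - 5\right)}{-31} - 1159} = -5454 + \sqrt{2 \cdot 3 \left(- \frac{1}{31}\right) - 1159} = -5454 + \sqrt{- \frac{6}{31} - 1159} = -5454 + \sqrt{- \frac{35935}{31}} = -5454 + \frac{i \sqrt{1113985}}{31}$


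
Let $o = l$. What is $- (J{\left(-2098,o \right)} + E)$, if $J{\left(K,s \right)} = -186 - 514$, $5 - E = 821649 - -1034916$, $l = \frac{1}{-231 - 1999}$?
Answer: $1857260$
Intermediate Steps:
$l = - \frac{1}{2230}$ ($l = \frac{1}{-2230} = - \frac{1}{2230} \approx -0.00044843$)
$o = - \frac{1}{2230} \approx -0.00044843$
$E = -1856560$ ($E = 5 - \left(821649 - -1034916\right) = 5 - \left(821649 + 1034916\right) = 5 - 1856565 = -1856560$)
$J{\left(K,s \right)} = -700$ ($J{\left(K,s \right)} = -186 - 514 = -700$)
$- (J{\left(-2098,o \right)} + E) = - (-700 - 1856560) = \left(-1\right) \left(-1857260\right) = 1857260$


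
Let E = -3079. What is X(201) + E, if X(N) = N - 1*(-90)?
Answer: -2788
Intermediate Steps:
X(N) = 90 + N (X(N) = N + 90 = 90 + N)
X(201) + E = (90 + 201) - 3079 = 291 - 3079 = -2788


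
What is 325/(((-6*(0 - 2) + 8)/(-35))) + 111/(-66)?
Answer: -25099/44 ≈ -570.43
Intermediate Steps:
325/(((-6*(0 - 2) + 8)/(-35))) + 111/(-66) = 325/(((-6*(-2) + 8)*(-1/35))) + 111*(-1/66) = 325/(((12 + 8)*(-1/35))) - 37/22 = 325/((20*(-1/35))) - 37/22 = 325/(-4/7) - 37/22 = 325*(-7/4) - 37/22 = -2275/4 - 37/22 = -25099/44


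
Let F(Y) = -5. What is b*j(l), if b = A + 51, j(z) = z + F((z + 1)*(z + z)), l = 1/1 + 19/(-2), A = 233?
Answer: -3834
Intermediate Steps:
l = -17/2 (l = 1*1 + 19*(-½) = 1 - 19/2 = -17/2 ≈ -8.5000)
j(z) = -5 + z (j(z) = z - 5 = -5 + z)
b = 284 (b = 233 + 51 = 284)
b*j(l) = 284*(-5 - 17/2) = 284*(-27/2) = -3834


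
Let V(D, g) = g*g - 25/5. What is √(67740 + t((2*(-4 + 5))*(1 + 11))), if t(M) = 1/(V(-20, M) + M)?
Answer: 31*√24954895/595 ≈ 260.27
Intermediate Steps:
V(D, g) = -5 + g² (V(D, g) = g² - 25*⅕ = g² - 5 = -5 + g²)
t(M) = 1/(-5 + M + M²) (t(M) = 1/((-5 + M²) + M) = 1/(-5 + M + M²))
√(67740 + t((2*(-4 + 5))*(1 + 11))) = √(67740 + 1/(-5 + (2*(-4 + 5))*(1 + 11) + ((2*(-4 + 5))*(1 + 11))²)) = √(67740 + 1/(-5 + (2*1)*12 + ((2*1)*12)²)) = √(67740 + 1/(-5 + 2*12 + (2*12)²)) = √(67740 + 1/(-5 + 24 + 24²)) = √(67740 + 1/(-5 + 24 + 576)) = √(67740 + 1/595) = √(40305301/595) = 31*√24954895/595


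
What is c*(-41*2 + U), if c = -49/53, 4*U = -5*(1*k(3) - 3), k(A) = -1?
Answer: 3773/53 ≈ 71.189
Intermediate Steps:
U = 5 (U = (-5*(1*(-1) - 3))/4 = (-5*(-1 - 3))/4 = (-5*(-4))/4 = (¼)*20 = 5)
c = -49/53 (c = -49*1/53 = -49/53 ≈ -0.92453)
c*(-41*2 + U) = -49*(-41*2 + 5)/53 = -49*(-82 + 5)/53 = -49/53*(-77) = 3773/53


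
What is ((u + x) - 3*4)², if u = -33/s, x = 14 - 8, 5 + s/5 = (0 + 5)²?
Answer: 400689/10000 ≈ 40.069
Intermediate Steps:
s = 100 (s = -25 + 5*(0 + 5)² = -25 + 5*5² = -25 + 5*25 = -25 + 125 = 100)
x = 6
u = -33/100 ≈ -0.33000
((u + x) - 3*4)² = ((-33/100 + 6) - 3*4)² = (567/100 - 12)² = (-633/100)² = 400689/10000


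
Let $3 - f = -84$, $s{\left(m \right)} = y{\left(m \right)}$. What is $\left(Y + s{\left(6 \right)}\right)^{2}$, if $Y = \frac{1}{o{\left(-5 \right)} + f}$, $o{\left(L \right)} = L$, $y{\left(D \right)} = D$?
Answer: $\frac{243049}{6724} \approx 36.146$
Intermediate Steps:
$s{\left(m \right)} = m$
$f = 87$ ($f = 3 - -84 = 3 + 84 = 87$)
$Y = \frac{1}{82}$ ($Y = \frac{1}{-5 + 87} = \frac{1}{82} \approx 0.012195$)
$\left(Y + s{\left(6 \right)}\right)^{2} = \left(\frac{1}{82} + 6\right)^{2} = \left(\frac{493}{82}\right)^{2} = \frac{243049}{6724}$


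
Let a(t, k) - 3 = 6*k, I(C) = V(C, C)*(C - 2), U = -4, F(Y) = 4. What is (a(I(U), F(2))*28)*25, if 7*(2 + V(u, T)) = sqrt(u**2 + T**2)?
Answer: 18900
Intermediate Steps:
V(u, T) = -2 + sqrt(T**2 + u**2)/7 (V(u, T) = -2 + sqrt(u**2 + T**2)/7 = -2 + sqrt(T**2 + u**2)/7)
I(C) = (-2 + C)*(-2 + sqrt(2)*sqrt(C**2)/7) (I(C) = (-2 + sqrt(C**2 + C**2)/7)*(C - 2) = (-2 + sqrt(2*C**2)/7)*(-2 + C) = (-2 + (sqrt(2)*sqrt(C**2))/7)*(-2 + C) = (-2 + sqrt(2)*sqrt(C**2)/7)*(-2 + C) = (-2 + C)*(-2 + sqrt(2)*sqrt(C**2)/7))
a(t, k) = 3 + 6*k
(a(I(U), F(2))*28)*25 = ((3 + 6*4)*28)*25 = ((3 + 24)*28)*25 = (27*28)*25 = 756*25 = 18900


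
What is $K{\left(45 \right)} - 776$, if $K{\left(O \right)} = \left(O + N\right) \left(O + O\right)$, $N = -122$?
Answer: $-7706$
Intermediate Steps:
$K{\left(O \right)} = 2 O \left(-122 + O\right)$ ($K{\left(O \right)} = \left(O - 122\right) \left(O + O\right) = \left(-122 + O\right) 2 O = 2 O \left(-122 + O\right)$)
$K{\left(45 \right)} - 776 = 2 \cdot 45 \left(-122 + 45\right) - 776 = 2 \cdot 45 \left(-77\right) - 776 = -6930 - 776 = -7706$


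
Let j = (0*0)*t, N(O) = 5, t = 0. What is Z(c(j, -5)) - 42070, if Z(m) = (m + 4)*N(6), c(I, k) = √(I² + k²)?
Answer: -42025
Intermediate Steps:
j = 0 (j = (0*0)*0 = 0*0 = 0)
Z(m) = 20 + 5*m (Z(m) = (m + 4)*5 = (4 + m)*5 = 20 + 5*m)
Z(c(j, -5)) - 42070 = (20 + 5*√(0² + (-5)²)) - 42070 = (20 + 5*√(0 + 25)) - 42070 = (20 + 5*√25) - 42070 = (20 + 5*5) - 42070 = (20 + 25) - 42070 = 45 - 42070 = -42025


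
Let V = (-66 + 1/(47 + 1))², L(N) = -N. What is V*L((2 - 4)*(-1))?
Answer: -10029889/1152 ≈ -8706.5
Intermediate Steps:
V = 10029889/2304 (V = (-66 + 1/48)² = (-3167/48)² = 10029889/2304 ≈ 4353.3)
V*L((2 - 4)*(-1)) = 10029889*(-(2 - 4)*(-1))/2304 = 10029889*(-(-2)*(-1))/2304 = 10029889*(-1*2)/2304 = (10029889/2304)*(-2) = -10029889/1152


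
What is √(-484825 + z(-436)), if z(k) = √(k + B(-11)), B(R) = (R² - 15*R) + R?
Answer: √(-484825 + I*√161) ≈ 0.009 + 696.29*I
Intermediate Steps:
B(R) = R² - 14*R
z(k) = √(275 + k) (z(k) = √(k - 11*(-14 - 11)) = √(k - 11*(-25)) = √(k + 275) = √(275 + k))
√(-484825 + z(-436)) = √(-484825 + √(275 - 436)) = √(-484825 + √(-161)) = √(-484825 + I*√161)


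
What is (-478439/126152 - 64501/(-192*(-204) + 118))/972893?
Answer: -1035880181/185448652979096 ≈ -5.5858e-6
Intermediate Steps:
(-478439/126152 - 64501/(-192*(-204) + 118))/972893 = (-478439*1/126152 - 64501/(39168 + 118))*(1/972893) = (-36803/9704 - 64501/39286)*(1/972893) = -1035880181/190615672*1/972893 = -1035880181/185448652979096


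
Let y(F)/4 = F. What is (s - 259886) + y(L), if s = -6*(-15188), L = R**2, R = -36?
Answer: -163574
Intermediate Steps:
L = 1296 (L = (-36)**2 = 1296)
s = 91128
y(F) = 4*F
(s - 259886) + y(L) = (91128 - 259886) + 4*1296 = -168758 + 5184 = -163574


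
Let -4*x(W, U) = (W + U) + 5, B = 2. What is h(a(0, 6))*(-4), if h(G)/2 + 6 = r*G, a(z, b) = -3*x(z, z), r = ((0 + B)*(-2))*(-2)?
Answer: -192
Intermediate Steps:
r = 8 (r = ((0 + 2)*(-2))*(-2) = (2*(-2))*(-2) = -4*(-2) = 8)
x(W, U) = -5/4 - U/4 - W/4 (x(W, U) = -((W + U) + 5)/4 = -((U + W) + 5)/4 = -(5 + U + W)/4 = -5/4 - U/4 - W/4)
a(z, b) = 15/4 + 3*z/2 (a(z, b) = -3*(-5/4 - z/4 - z/4) = -3*(-5/4 - z/2) = 15/4 + 3*z/2)
h(G) = -12 + 16*G (h(G) = -12 + 2*(8*G) = -12 + 16*G)
h(a(0, 6))*(-4) = (-12 + 16*(15/4 + (3/2)*0))*(-4) = (-12 + 16*(15/4 + 0))*(-4) = (-12 + 16*(15/4))*(-4) = (-12 + 60)*(-4) = 48*(-4) = -192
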